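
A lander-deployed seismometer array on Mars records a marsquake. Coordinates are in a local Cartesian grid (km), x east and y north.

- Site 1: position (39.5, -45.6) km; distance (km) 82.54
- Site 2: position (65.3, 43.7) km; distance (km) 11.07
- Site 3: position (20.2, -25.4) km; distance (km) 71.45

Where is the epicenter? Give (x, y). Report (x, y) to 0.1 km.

Circle about each station: (x − 39.5)² + (y + 45.6)² = 82.54²; (x − 65.3)² + (y − 43.7)² = 11.07²; (x − 20.2)² + (y + 25.4)² = 71.45².
Subtracting the Site 1 equation from the Site 2 and Site 3 equations removes the quadratic terms:
51.6 x + 178.6 y = 9224.48
-38.6 x + 40.4 y = -878.66
Solving the 2×2 system: x ≈ 59.0, y ≈ 34.6 km.

(59.0, 34.6)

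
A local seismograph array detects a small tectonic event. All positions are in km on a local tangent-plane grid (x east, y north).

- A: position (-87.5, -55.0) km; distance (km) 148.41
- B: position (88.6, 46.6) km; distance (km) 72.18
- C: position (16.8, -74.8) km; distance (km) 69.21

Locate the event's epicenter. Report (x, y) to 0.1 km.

Circle about each station: (x + 87.5)² + (y + 55.0)² = 148.41²; (x − 88.6)² + (y − 46.6)² = 72.18²; (x − 16.8)² + (y + 74.8)² = 69.21².
Subtracting the A equation from the B and C equations removes the quadratic terms:
352.2 x + 203.2 y = 16155.85
208.6 x − 39.6 y = 12431.53
Solving the 2×2 system: x ≈ 56.2, y ≈ -17.9 km.

(56.2, -17.9)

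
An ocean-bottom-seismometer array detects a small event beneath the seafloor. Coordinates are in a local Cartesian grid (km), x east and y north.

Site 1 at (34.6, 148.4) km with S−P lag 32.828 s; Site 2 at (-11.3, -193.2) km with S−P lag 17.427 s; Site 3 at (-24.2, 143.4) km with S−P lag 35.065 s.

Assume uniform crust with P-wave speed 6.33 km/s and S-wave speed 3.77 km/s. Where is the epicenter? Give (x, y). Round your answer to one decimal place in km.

Distance from S−P lag: d = Δt · v_P v_S / (v_P − v_S) = Δt · (6.33·3.77)/(6.33−3.77) ≈ 9.3219·Δt.
So d_Site 1 = 306.02, d_Site 2 = 162.45, d_Site 3 = 326.87 km.
Circle about each station: (x − 34.6)² + (y − 148.4)² = 306.02²; (x + 11.3)² + (y + 193.2)² = 162.45²; (x + 24.2)² + (y − 143.4)² = 326.87².
Subtracting the Site 1 equation from the Site 2 and Site 3 equations removes the quadratic terms:
-91.8 x − 683.2 y = 81492.45
-117.6 x − 10.0 y = -15266.28
Solving the 2×2 system: x ≈ 141.6, y ≈ -138.3 km.
Check against Site 1 (with the unrounded x, y): √((x − 34.6)²+(y − 148.4)²) = 306.01 ≈ 306.02 km. ✓

141.6 km east, -138.3 km north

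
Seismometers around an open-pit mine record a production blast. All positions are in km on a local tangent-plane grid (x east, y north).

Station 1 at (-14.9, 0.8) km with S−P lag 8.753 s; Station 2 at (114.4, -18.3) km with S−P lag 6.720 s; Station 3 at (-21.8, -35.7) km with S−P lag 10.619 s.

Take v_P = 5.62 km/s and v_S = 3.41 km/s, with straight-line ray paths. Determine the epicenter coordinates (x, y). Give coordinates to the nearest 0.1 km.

Distance from S−P lag: d = Δt · v_P v_S / (v_P − v_S) = Δt · (5.62·3.41)/(5.62−3.41) ≈ 8.6716·Δt.
So d_Station 1 = 75.90, d_Station 2 = 58.27, d_Station 3 = 92.08 km.
Circle about each station: (x + 14.9)² + (y − 0.8)² = 75.90²; (x − 114.4)² + (y + 18.3)² = 58.27²; (x + 21.8)² + (y + 35.7)² = 92.08².
Subtracting pairs of circle equations eliminates x²+y² and gives linear equations (the radical axes):
258.6 x − 38.2 y = 15565.02
-13.8 x − 73.0 y = -1190.84
Solving the 2×2 system: x ≈ 60.9, y ≈ 4.8 km.
Check against Station 1 (with the unrounded x, y): √((x + 14.9)²+(y − 0.8)²) = 75.90 ≈ 75.90 km. ✓

(60.9, 4.8)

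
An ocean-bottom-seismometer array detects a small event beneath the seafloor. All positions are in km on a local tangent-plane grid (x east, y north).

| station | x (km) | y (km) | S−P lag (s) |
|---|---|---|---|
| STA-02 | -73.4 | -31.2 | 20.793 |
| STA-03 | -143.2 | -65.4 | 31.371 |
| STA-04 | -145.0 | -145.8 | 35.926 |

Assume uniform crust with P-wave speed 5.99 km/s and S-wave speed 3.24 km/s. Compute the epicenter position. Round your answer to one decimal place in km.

Distance from S−P lag: d = Δt · v_P v_S / (v_P − v_S) = Δt · (5.99·3.24)/(5.99−3.24) ≈ 7.0573·Δt.
So d_STA-02 = 146.74, d_STA-03 = 221.39, d_STA-04 = 253.54 km.
Circle about each station: (x + 73.4)² + (y + 31.2)² = 146.74²; (x + 143.2)² + (y + 65.4)² = 221.39²; (x + 145.0)² + (y + 145.8)² = 253.54².
Subtracting the STA-02 equation from the STA-03 and STA-04 equations removes the quadratic terms:
-139.6 x − 68.4 y = -9058.50
-143.2 x − 229.2 y = -6828.26
Solving the 2×2 system: x ≈ 72.5, y ≈ -15.5 km.

x ≈ 72.5 km, y ≈ -15.5 km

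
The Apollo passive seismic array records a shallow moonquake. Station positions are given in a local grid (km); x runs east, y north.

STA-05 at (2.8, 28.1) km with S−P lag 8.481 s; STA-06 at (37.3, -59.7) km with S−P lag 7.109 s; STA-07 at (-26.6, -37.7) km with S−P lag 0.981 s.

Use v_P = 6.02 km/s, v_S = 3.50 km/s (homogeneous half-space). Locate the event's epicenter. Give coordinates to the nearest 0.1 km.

Distance from S−P lag: d = Δt · v_P v_S / (v_P − v_S) = Δt · (6.02·3.50)/(6.02−3.50) ≈ 8.3611·Δt.
So d_STA-05 = 70.91, d_STA-06 = 59.44, d_STA-07 = 8.20 km.
Circle about each station: (x − 2.8)² + (y − 28.1)² = 70.91²; (x − 37.3)² + (y + 59.7)² = 59.44²; (x + 26.6)² + (y + 37.7)² = 8.20².
Subtracting the STA-05 equation from the STA-06 and STA-07 equations removes the quadratic terms:
69.0 x − 175.6 y = 5653.04
-58.8 x − 131.6 y = 6292.39
Solving the 2×2 system: x ≈ -18.6, y ≈ -39.5 km.

-18.6 km east, -39.5 km north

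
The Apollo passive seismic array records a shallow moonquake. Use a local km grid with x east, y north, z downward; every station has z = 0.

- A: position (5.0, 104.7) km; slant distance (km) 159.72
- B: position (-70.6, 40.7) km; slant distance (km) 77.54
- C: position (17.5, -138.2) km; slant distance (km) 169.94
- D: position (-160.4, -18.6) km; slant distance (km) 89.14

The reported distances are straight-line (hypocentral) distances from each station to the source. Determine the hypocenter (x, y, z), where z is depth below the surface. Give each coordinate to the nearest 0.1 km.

(-87.6, -14.9, 51.3)

Each station gives a sphere (x−x_i)² + (y−y_i)² + z² = d_i² (stations at z=0).
Subtracting the A sphere from B and C: z² cancels, leaving linear equations in x and y:
-151.2 x − 128.0 y = 15151.79
25.0 x − 485.8 y = 5049.27
Solving: x ≈ -87.595, y ≈ -14.902 km (keep extra digits for the depth step; rounded: -87.6, -14.9).
Then from the A sphere: z² = 159.72² − (x − 5.0)² − (y − 104.7)² with x = -87.595, y = -14.902, so z ≈ 51.303 ≈ 51.3 km.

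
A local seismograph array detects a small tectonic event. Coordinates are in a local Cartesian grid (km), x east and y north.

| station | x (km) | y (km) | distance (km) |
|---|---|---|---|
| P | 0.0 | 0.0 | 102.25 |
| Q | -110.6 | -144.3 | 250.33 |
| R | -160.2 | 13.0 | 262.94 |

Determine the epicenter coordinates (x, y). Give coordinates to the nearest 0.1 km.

101.6 km east, -11.5 km north

Circle about each station: x² + y² = 102.25²; (x + 110.6)² + (y + 144.3)² = 250.33²; (x + 160.2)² + (y − 13.0)² = 262.94².
Subtracting pairs of circle equations eliminates x²+y² and gives linear equations (the radical axes):
-221.2 x − 288.6 y = -19155.20
-320.4 x + 26.0 y = -32849.34
Solving the 2×2 system: x ≈ 101.6, y ≈ -11.5 km.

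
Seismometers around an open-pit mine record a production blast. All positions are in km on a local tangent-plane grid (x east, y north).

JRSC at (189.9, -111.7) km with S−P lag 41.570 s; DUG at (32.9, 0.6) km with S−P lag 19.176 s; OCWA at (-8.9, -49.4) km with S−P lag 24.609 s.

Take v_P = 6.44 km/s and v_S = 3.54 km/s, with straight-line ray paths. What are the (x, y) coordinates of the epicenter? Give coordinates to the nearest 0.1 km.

x ≈ -13.6 km, y ≈ 144.0 km

Distance from S−P lag: d = Δt · v_P v_S / (v_P − v_S) = Δt · (6.44·3.54)/(6.44−3.54) ≈ 7.8612·Δt.
So d_JRSC = 326.79, d_DUG = 150.75, d_OCWA = 193.46 km.
Circle about each station: (x − 189.9)² + (y + 111.7)² = 326.79²; (x − 32.9)² + (y − 0.6)² = 150.75²; (x + 8.9)² + (y + 49.4)² = 193.46².
Subtracting pairs of circle equations eliminates x²+y² and gives linear equations (the radical axes):
-314.0 x + 224.6 y = 36610.01
-397.6 x + 124.6 y = 23345.60
Solving the 2×2 system: x ≈ -13.6, y ≈ 144.0 km.
Check against JRSC (with the unrounded x, y): √((x − 189.9)²+(y + 111.7)²) = 326.79 ≈ 326.79 km. ✓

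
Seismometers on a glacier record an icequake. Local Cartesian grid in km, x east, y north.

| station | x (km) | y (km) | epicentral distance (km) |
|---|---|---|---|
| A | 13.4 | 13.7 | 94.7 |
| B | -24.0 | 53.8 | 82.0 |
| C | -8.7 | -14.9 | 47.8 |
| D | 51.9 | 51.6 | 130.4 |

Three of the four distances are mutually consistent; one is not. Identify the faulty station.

Solve using three stations at a time. Using B, C, D (subtract circle equations pairwise → linear system) gives (x, y) ≈ (-55.9, -21.7).
Distances from that point to each station vs reported:
  A: calculated 77.8 vs reported 94.7 → residual 16.9 km
  B: calculated 81.9 vs reported 82.0 → residual 0.1 km
  C: calculated 47.7 vs reported 47.8 → residual 0.1 km
  D: calculated 130.4 vs reported 130.4 → residual 0.0 km
B, C, D are mutually consistent (residuals ≈ 0); A is off by 16.9 km.

A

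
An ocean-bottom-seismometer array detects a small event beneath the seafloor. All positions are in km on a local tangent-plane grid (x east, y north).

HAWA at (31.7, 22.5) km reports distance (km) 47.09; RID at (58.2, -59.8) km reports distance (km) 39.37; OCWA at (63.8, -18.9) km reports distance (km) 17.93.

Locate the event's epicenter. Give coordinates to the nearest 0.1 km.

46.2 km east, -22.3 km north

Circle about each station: (x − 31.7)² + (y − 22.5)² = 47.09²; (x − 58.2)² + (y + 59.8)² = 39.37²; (x − 63.8)² + (y + 18.9)² = 17.93².
Subtracting the HAWA equation from the RID and OCWA equations removes the quadratic terms:
53.0 x − 164.6 y = 6119.61
64.2 x − 82.8 y = 4812.49
Solving the 2×2 system: x ≈ 46.2, y ≈ -22.3 km.
Check against HAWA (with the unrounded x, y): √((x − 31.7)²+(y − 22.5)²) = 47.09 ≈ 47.09 km. ✓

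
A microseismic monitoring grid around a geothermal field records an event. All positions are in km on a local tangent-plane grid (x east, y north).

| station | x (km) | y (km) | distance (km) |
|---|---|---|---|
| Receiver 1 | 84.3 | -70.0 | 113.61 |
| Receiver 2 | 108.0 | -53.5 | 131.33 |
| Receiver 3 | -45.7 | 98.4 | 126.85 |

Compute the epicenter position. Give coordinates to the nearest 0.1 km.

(-20.4, -25.9)

Circle about each station: (x − 84.3)² + (y + 70.0)² = 113.61²; (x − 108.0)² + (y + 53.5)² = 131.33²; (x + 45.7)² + (y − 98.4)² = 126.85².
Subtracting pairs of circle equations eliminates x²+y² and gives linear equations (the radical axes):
47.4 x + 33.0 y = -1820.58
-260.0 x + 336.8 y = -3419.13
Solving the 2×2 system: x ≈ -20.4, y ≈ -25.9 km.
Check against Receiver 1 (with the unrounded x, y): √((x − 84.3)²+(y + 70.0)²) = 113.60 ≈ 113.61 km. ✓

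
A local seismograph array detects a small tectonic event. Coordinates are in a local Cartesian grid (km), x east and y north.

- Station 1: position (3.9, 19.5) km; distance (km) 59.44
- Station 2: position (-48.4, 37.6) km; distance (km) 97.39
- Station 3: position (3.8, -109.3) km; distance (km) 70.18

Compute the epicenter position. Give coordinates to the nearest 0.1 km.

11.1 km east, -39.5 km north

Circle about each station: (x − 3.9)² + (y − 19.5)² = 59.44²; (x + 48.4)² + (y − 37.6)² = 97.39²; (x − 3.8)² + (y + 109.3)² = 70.18².
Subtracting the Station 1 equation from the Station 2 and Station 3 equations removes the quadratic terms:
-104.6 x + 36.2 y = -2590.84
-0.2 x − 257.6 y = 10173.35
Solving the 2×2 system: x ≈ 11.1, y ≈ -39.5 km.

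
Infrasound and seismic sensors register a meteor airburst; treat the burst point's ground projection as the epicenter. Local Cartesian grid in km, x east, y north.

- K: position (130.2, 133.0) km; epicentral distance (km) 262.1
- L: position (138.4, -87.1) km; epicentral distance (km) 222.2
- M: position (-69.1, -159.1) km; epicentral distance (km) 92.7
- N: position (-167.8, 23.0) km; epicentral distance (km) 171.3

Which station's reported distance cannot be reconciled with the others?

L

Solve using three stations at a time. Using K, M, N (subtract circle equations pairwise → linear system) gives (x, y) ≈ (-28.0, -76.0).
Distances from that point to each station vs reported:
  K: calculated 262.1 vs reported 262.1 → residual 0.0 km
  L: calculated 166.8 vs reported 222.2 → residual 55.4 km
  M: calculated 92.7 vs reported 92.7 → residual 0.0 km
  N: calculated 171.3 vs reported 171.3 → residual 0.0 km
K, M, N are mutually consistent (residuals ≈ 0); L is off by 55.4 km.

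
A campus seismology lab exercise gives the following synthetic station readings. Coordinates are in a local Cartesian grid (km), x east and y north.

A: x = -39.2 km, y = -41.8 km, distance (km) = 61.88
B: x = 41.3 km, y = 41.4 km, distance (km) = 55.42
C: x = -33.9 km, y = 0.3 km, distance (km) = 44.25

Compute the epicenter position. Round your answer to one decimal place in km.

Circle about each station: (x + 39.2)² + (y + 41.8)² = 61.88²; (x − 41.3)² + (y − 41.4)² = 55.42²; (x + 33.9)² + (y − 0.3)² = 44.25².
Subtracting the A equation from the B and C equations removes the quadratic terms:
161.0 x + 166.4 y = 893.53
10.6 x + 84.2 y = -263.51
Solving the 2×2 system: x ≈ 10.1, y ≈ -4.4 km.

10.1 km east, -4.4 km north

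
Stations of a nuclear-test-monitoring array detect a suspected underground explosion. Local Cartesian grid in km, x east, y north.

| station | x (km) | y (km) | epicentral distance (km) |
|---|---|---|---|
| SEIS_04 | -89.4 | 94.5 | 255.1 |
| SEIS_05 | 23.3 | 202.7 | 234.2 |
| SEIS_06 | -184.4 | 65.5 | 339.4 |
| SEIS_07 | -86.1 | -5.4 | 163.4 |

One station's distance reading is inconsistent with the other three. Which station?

Solve using three stations at a time. Using SEIS_04, SEIS_05, SEIS_06 (subtract circle equations pairwise → linear system) gives (x, y) ≈ (149.6, 5.6).
Distances from that point to each station vs reported:
  SEIS_04: calculated 255.0 vs reported 255.1 → residual 0.1 km
  SEIS_05: calculated 234.0 vs reported 234.2 → residual 0.2 km
  SEIS_06: calculated 339.3 vs reported 339.4 → residual 0.1 km
  SEIS_07: calculated 235.9 vs reported 163.4 → residual 72.5 km
SEIS_04, SEIS_05, SEIS_06 are mutually consistent (residuals ≈ 0); SEIS_07 is off by 72.5 km.

SEIS_07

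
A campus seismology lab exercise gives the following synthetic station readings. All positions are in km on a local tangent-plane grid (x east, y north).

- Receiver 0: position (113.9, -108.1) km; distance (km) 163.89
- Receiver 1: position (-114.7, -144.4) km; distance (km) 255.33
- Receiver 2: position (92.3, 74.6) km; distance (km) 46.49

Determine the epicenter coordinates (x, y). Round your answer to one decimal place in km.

x ≈ 56.2 km, y ≈ 45.3 km

Circle about each station: (x − 113.9)² + (y + 108.1)² = 163.89²; (x + 114.7)² + (y + 144.4)² = 255.33²; (x − 92.3)² + (y − 74.6)² = 46.49².
Subtracting the Receiver 0 equation from the Receiver 1 and Receiver 2 equations removes the quadratic terms:
-457.2 x − 72.6 y = -28984.85
-43.2 x + 365.4 y = 14124.24
Solving the 2×2 system: x ≈ 56.2, y ≈ 45.3 km.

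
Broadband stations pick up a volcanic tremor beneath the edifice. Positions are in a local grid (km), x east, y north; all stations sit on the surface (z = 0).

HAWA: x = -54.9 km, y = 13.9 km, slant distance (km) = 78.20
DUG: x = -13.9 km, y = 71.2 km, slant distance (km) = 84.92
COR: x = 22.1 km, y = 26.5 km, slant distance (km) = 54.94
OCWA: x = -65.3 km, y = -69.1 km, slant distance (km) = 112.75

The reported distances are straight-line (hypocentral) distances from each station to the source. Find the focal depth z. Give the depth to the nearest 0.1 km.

47.5 km

Each station gives a sphere (x−x_i)² + (y−y_i)² + z² = d_i² (stations at z=0).
Subtracting the HAWA sphere from DUG and COR: z² cancels, leaving linear equations in x and y:
82.0 x + 114.6 y = 959.26
154.0 x + 25.2 y = 1080.28
Solving: x ≈ 6.394, y ≈ 3.796 km (keep extra digits for the depth step; rounded: 6.4, 3.8).
Then from the HAWA sphere: z² = 78.20² − (x + 54.9)² − (y − 13.9)² with x = 6.394, y = 3.796, so z ≈ 47.499 ≈ 47.5 km.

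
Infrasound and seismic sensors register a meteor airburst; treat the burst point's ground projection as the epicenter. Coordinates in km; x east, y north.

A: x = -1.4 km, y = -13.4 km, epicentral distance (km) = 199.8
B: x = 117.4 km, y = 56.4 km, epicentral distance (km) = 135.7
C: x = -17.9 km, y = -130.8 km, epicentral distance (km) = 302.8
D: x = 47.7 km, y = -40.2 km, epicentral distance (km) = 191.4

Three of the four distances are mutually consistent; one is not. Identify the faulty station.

B

Solve using three stations at a time. Using A, C, D (subtract circle equations pairwise → linear system) gives (x, y) ≈ (140.7, 127.2).
Distances from that point to each station vs reported:
  A: calculated 199.9 vs reported 199.8 → residual 0.1 km
  B: calculated 74.6 vs reported 135.7 → residual 61.1 km
  C: calculated 302.9 vs reported 302.8 → residual 0.1 km
  D: calculated 191.5 vs reported 191.4 → residual 0.1 km
A, C, D are mutually consistent (residuals ≈ 0); B is off by 61.1 km.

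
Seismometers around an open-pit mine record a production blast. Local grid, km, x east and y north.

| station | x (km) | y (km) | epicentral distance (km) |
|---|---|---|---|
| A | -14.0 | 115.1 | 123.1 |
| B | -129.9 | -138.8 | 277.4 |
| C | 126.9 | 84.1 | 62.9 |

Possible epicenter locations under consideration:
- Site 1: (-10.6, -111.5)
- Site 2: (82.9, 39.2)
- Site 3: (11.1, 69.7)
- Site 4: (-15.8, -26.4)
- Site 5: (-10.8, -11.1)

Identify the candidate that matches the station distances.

For each candidate, compare |candidate − station| to the reported distance:
Site 1: residuals A 103.5, B 155.0, C 176.2 → max 176.2 km
Site 2: residuals A 0.0, B 0.0, C 0.0 → max 0.0 km
Site 3: residuals A 71.2, B 25.7, C 53.8 → max 71.2 km
Site 4: residuals A 18.4, B 117.2, C 117.6 → max 117.6 km
Site 5: residuals A 3.1, B 102.8, C 104.5 → max 104.5 km
Only Site 2 has all residuals ≈ 0.

Site 2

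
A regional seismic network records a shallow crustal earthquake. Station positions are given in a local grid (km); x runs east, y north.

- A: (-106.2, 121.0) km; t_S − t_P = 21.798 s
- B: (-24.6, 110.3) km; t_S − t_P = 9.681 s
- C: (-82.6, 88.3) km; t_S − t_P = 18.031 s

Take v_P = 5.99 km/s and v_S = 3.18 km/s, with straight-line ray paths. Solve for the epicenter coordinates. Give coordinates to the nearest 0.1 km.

Distance from S−P lag: d = Δt · v_P v_S / (v_P − v_S) = Δt · (5.99·3.18)/(5.99−3.18) ≈ 6.7787·Δt.
So d_A = 147.76, d_B = 65.62, d_C = 122.23 km.
Circle about each station: (x + 106.2)² + (y − 121.0)² = 147.76²; (x + 24.6)² + (y − 110.3)² = 65.62²; (x + 82.6)² + (y − 88.3)² = 122.23².
Subtracting pairs of circle equations eliminates x²+y² and gives linear equations (the radical axes):
163.2 x − 21.4 y = 4378.84
47.2 x − 65.4 y = -4406.95
Solving the 2×2 system: x ≈ 39.4, y ≈ 95.8 km.

39.4 km east, 95.8 km north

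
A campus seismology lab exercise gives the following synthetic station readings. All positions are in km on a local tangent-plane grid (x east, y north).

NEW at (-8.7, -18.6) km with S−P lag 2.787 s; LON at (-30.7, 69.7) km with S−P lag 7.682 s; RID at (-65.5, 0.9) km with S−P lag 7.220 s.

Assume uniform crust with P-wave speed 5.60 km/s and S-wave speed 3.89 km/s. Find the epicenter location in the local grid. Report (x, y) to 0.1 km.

x ≈ 25.8 km, y ≈ -10.2 km

Distance from S−P lag: d = Δt · v_P v_S / (v_P − v_S) = Δt · (5.60·3.89)/(5.60−3.89) ≈ 12.7392·Δt.
So d_NEW = 35.50, d_LON = 97.86, d_RID = 91.98 km.
Circle about each station: (x + 8.7)² + (y + 18.6)² = 35.50²; (x + 30.7)² + (y − 69.7)² = 97.86²; (x + 65.5)² + (y − 0.9)² = 91.98².
Subtracting the NEW equation from the LON and RID equations removes the quadratic terms:
-44.0 x + 176.6 y = -2937.40
-113.6 x + 39.0 y = -3330.66
Solving the 2×2 system: x ≈ 25.8, y ≈ -10.2 km.
Check against NEW (with the unrounded x, y): √((x + 8.7)²+(y + 18.6)²) = 35.52 ≈ 35.50 km. ✓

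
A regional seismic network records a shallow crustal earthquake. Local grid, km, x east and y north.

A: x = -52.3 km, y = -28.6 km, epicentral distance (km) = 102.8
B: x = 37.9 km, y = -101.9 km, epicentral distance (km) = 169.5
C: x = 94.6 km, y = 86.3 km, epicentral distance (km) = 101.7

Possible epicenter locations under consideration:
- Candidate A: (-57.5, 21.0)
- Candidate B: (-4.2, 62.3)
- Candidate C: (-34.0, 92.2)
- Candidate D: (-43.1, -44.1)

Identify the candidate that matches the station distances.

For each candidate, compare |candidate − station| to the reported distance:
Candidate A: residuals A 52.9, B 13.9, C 63.8 → max 63.8 km
Candidate B: residuals A 0.0, B 0.0, C 0.0 → max 0.0 km
Candidate C: residuals A 19.4, B 37.5, C 27.0 → max 37.5 km
Candidate D: residuals A 84.8, B 70.0, C 87.9 → max 87.9 km
Only Candidate B has all residuals ≈ 0.

Candidate B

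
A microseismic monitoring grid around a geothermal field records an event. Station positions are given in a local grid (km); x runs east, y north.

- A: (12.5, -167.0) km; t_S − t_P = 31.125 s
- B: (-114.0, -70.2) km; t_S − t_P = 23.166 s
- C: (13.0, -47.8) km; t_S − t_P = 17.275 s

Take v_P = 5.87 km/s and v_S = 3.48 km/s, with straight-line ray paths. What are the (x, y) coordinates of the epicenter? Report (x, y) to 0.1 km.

x ≈ -9.7 km, y ≈ 98.1 km

Distance from S−P lag: d = Δt · v_P v_S / (v_P − v_S) = Δt · (5.87·3.48)/(5.87−3.48) ≈ 8.5471·Δt.
So d_A = 266.03, d_B = 198.00, d_C = 147.65 km.
Circle about each station: (x − 12.5)² + (y + 167.0)² = 266.03²; (x + 114.0)² + (y + 70.2)² = 198.00²; (x − 13.0)² + (y + 47.8)² = 147.65².
Subtracting pairs of circle equations eliminates x²+y² and gives linear equations (the radical axes):
-253.0 x + 193.6 y = 21446.75
1.0 x + 238.4 y = 23380.03
Solving the 2×2 system: x ≈ -9.7, y ≈ 98.1 km.
Check against A (with the unrounded x, y): √((x − 12.5)²+(y + 167.0)²) = 266.04 ≈ 266.03 km. ✓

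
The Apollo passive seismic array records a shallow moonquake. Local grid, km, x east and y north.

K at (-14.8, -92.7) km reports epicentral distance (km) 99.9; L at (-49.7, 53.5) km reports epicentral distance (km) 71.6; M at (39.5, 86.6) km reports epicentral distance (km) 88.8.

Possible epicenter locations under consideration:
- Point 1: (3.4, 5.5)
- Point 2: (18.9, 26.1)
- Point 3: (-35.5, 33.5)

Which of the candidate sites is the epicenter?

For each candidate, compare |candidate − station| to the reported distance:
Point 1: residuals K 0.0, L 0.0, M 0.0 → max 0.0 km
Point 2: residuals K 23.6, L 2.3, M 24.9 → max 24.9 km
Point 3: residuals K 28.0, L 47.1, M 3.1 → max 47.1 km
Only Point 1 has all residuals ≈ 0.

Point 1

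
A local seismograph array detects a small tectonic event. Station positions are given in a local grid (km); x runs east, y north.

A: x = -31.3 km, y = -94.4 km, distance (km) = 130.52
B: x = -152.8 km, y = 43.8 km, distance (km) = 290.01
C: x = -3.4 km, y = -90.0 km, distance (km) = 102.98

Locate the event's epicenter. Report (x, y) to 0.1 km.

Circle about each station: (x + 31.3)² + (y + 94.4)² = 130.52²; (x + 152.8)² + (y − 43.8)² = 290.01²; (x + 3.4)² + (y + 90.0)² = 102.98².
Subtracting pairs of circle equations eliminates x²+y² and gives linear equations (the radical axes):
-243.0 x + 276.4 y = -51695.10
55.8 x + 8.8 y = 4651.10
Solving the 2×2 system: x ≈ 99.1, y ≈ -99.9 km.

99.1 km east, -99.9 km north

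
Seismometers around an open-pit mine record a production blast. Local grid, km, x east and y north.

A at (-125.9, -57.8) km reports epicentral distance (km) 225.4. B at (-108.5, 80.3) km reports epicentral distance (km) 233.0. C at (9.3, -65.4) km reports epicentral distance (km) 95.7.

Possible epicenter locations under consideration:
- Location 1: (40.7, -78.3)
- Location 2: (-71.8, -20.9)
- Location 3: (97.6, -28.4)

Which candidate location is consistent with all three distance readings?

For each candidate, compare |candidate − station| to the reported distance:
Location 1: residuals A 57.5, B 15.3, C 61.8 → max 61.8 km
Location 2: residuals A 159.9, B 125.4, C 3.2 → max 159.9 km
Location 3: residuals A 0.0, B 0.0, C 0.0 → max 0.0 km
Only Location 3 has all residuals ≈ 0.

Location 3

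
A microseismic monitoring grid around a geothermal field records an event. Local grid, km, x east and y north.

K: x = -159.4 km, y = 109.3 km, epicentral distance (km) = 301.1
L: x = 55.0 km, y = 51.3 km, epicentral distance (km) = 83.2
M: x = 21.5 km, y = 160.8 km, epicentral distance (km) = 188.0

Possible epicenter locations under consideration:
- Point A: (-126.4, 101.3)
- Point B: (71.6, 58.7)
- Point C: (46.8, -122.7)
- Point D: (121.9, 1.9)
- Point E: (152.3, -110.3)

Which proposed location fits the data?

For each candidate, compare |candidate − station| to the reported distance:
Point A: residuals K 267.1, L 105.0, M 28.6 → max 267.1 km
Point B: residuals K 64.6, L 65.0, M 74.3 → max 74.3 km
Point C: residuals K 9.3, L 91.0, M 96.6 → max 96.6 km
Point D: residuals K 0.0, L 0.0, M 0.0 → max 0.0 km
Point E: residuals K 80.2, L 105.4, M 113.0 → max 113.0 km
Only Point D has all residuals ≈ 0.

Point D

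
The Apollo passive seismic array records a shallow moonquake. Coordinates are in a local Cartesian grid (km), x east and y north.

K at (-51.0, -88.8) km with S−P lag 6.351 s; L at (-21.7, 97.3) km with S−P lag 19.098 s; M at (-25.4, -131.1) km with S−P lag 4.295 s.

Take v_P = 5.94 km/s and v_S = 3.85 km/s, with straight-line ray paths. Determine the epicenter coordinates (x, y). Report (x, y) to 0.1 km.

Distance from S−P lag: d = Δt · v_P v_S / (v_P − v_S) = Δt · (5.94·3.85)/(5.94−3.85) ≈ 10.9421·Δt.
So d_K = 69.49, d_L = 208.97, d_M = 47.00 km.
Circle about each station: (x + 51.0)² + (y + 88.8)² = 69.49²; (x + 21.7)² + (y − 97.3)² = 208.97²; (x + 25.4)² + (y + 131.1)² = 47.00².
Subtracting pairs of circle equations eliminates x²+y² and gives linear equations (the radical axes):
58.6 x + 372.2 y = -39387.86
51.2 x − 84.6 y = 9965.79
Solving the 2×2 system: x ≈ 15.7, y ≈ -108.3 km.
Check against K (with the unrounded x, y): √((x + 51.0)²+(y + 88.8)²) = 69.49 ≈ 69.49 km. ✓

15.7 km east, -108.3 km north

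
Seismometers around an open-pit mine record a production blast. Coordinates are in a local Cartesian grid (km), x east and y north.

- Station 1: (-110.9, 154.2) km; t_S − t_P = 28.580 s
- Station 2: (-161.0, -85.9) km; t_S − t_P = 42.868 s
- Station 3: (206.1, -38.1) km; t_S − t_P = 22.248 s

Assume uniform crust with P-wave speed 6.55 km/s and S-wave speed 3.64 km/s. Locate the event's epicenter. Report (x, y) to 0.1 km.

x ≈ 121.2 km, y ≈ 123.2 km

Distance from S−P lag: d = Δt · v_P v_S / (v_P − v_S) = Δt · (6.55·3.64)/(6.55−3.64) ≈ 8.1931·Δt.
So d_Station 1 = 234.16, d_Station 2 = 351.22, d_Station 3 = 182.28 km.
Circle about each station: (x + 110.9)² + (y − 154.2)² = 234.16²; (x + 161.0)² + (y + 85.9)² = 351.22²; (x − 206.1)² + (y + 38.1)² = 182.28².
Subtracting the Station 1 equation from the Station 2 and Station 3 equations removes the quadratic terms:
-100.2 x − 480.2 y = -71301.22
634.0 x − 384.6 y = 29457.28
Solving the 2×2 system: x ≈ 121.2, y ≈ 123.2 km.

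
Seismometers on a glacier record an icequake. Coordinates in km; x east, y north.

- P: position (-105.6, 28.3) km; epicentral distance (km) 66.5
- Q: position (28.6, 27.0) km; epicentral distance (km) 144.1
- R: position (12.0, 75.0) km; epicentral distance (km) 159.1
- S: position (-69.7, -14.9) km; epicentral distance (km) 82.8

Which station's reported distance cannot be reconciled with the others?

Solve using three stations at a time. Using P, Q, R (subtract circle equations pairwise → linear system) gives (x, y) ≈ (-100.0, -38.0).
Distances from that point to each station vs reported:
  P: calculated 66.5 vs reported 66.5 → residual 0.0 km
  Q: calculated 144.1 vs reported 144.1 → residual 0.0 km
  R: calculated 159.1 vs reported 159.1 → residual 0.0 km
  S: calculated 38.1 vs reported 82.8 → residual 44.7 km
P, Q, R are mutually consistent (residuals ≈ 0); S is off by 44.7 km.

S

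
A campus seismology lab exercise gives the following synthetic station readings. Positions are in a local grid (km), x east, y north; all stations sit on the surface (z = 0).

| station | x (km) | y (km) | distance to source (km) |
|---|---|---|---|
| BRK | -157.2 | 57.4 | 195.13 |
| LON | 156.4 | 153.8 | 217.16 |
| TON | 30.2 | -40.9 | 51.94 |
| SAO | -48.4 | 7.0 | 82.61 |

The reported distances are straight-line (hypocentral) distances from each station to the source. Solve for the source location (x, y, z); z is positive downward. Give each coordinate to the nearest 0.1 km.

Each station gives a sphere (x−x_i)² + (y−y_i)² + z² = d_i² (stations at z=0).
Subtracting the BRK sphere from LON and TON: z² cancels, leaving linear equations in x and y:
627.2 x + 192.8 y = 11026.05
374.8 x − 196.6 y = 9956.20
Solving: x ≈ 20.899, y ≈ -10.799 km (keep extra digits for the depth step; rounded: 20.9, -10.8).
Then from the BRK sphere: z² = 195.13² − (x + 157.2)² − (y − 57.4)² with x = 20.899, y = -10.799, so z ≈ 41.296 ≈ 41.3 km.

(20.9, -10.8, 41.3)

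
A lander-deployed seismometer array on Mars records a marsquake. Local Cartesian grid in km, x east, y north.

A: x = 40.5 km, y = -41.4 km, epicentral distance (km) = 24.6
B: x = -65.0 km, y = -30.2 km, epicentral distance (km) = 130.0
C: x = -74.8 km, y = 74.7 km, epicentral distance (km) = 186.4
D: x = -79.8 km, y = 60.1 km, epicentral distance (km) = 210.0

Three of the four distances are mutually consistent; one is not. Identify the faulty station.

Solve using three stations at a time. Using A, B, C (subtract circle equations pairwise → linear system) gives (x, y) ≈ (63.4, -50.4).
Distances from that point to each station vs reported:
  A: calculated 24.6 vs reported 24.6 → residual 0.0 km
  B: calculated 130.0 vs reported 130.0 → residual 0.0 km
  C: calculated 186.4 vs reported 186.4 → residual 0.0 km
  D: calculated 180.9 vs reported 210.0 → residual 29.1 km
A, B, C are mutually consistent (residuals ≈ 0); D is off by 29.1 km.

D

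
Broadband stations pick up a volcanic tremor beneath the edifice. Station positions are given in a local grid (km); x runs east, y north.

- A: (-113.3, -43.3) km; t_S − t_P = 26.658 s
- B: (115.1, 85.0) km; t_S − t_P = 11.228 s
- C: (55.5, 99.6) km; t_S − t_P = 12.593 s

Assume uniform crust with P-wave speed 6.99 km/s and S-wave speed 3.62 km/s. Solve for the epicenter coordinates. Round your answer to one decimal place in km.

(80.1, 8.3)

Distance from S−P lag: d = Δt · v_P v_S / (v_P − v_S) = Δt · (6.99·3.62)/(6.99−3.62) ≈ 7.5085·Δt.
So d_A = 200.16, d_B = 84.31, d_C = 94.56 km.
Circle about each station: (x + 113.3)² + (y + 43.3)² = 200.16²; (x − 115.1)² + (y − 85.0)² = 84.31²; (x − 55.5)² + (y − 99.6)² = 94.56².
Subtracting the A equation from the B and C equations removes the quadratic terms:
456.8 x + 256.6 y = 38717.08
337.6 x + 285.8 y = 29411.06
Solving the 2×2 system: x ≈ 80.1, y ≈ 8.3 km.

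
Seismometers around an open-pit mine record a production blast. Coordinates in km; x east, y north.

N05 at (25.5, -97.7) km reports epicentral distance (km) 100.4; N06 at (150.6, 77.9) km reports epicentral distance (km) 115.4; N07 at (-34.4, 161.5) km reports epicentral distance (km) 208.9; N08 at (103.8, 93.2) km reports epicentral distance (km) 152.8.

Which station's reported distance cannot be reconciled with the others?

N08

Solve using three stations at a time. Using N05, N06, N07 (subtract circle equations pairwise → linear system) gives (x, y) ≈ (79.9, -13.3).
Distances from that point to each station vs reported:
  N05: calculated 100.4 vs reported 100.4 → residual 0.0 km
  N06: calculated 115.4 vs reported 115.4 → residual 0.0 km
  N07: calculated 208.9 vs reported 208.9 → residual 0.0 km
  N08: calculated 109.2 vs reported 152.8 → residual 43.6 km
N05, N06, N07 are mutually consistent (residuals ≈ 0); N08 is off by 43.6 km.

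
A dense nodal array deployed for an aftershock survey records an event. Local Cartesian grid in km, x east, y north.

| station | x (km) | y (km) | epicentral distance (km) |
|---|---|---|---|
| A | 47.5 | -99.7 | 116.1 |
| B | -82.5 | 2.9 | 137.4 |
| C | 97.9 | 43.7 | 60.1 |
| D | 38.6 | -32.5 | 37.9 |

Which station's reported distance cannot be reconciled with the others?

A

Solve using three stations at a time. Using B, C, D (subtract circle equations pairwise → linear system) gives (x, y) ≈ (54.9, 1.7).
Distances from that point to each station vs reported:
  A: calculated 101.7 vs reported 116.1 → residual 14.4 km
  B: calculated 137.4 vs reported 137.4 → residual 0.0 km
  C: calculated 60.1 vs reported 60.1 → residual 0.0 km
  D: calculated 37.9 vs reported 37.9 → residual 0.0 km
B, C, D are mutually consistent (residuals ≈ 0); A is off by 14.4 km.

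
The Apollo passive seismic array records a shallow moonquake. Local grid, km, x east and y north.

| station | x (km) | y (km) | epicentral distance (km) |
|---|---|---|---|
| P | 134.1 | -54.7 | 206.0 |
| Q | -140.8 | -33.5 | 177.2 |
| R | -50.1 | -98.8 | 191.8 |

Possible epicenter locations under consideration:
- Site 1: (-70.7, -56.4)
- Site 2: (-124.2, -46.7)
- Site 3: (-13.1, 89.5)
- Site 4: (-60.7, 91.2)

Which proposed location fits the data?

Site 3

For each candidate, compare |candidate − station| to the reported distance:
Site 1: residuals P 1.2, Q 103.5, R 144.7 → max 144.7 km
Site 2: residuals P 52.4, Q 156.0, R 101.2 → max 156.0 km
Site 3: residuals P 0.1, Q 0.1, R 0.1 → max 0.1 km
Site 4: residuals P 37.4, Q 29.0, R 1.5 → max 37.4 km
Only Site 3 has all residuals ≈ 0.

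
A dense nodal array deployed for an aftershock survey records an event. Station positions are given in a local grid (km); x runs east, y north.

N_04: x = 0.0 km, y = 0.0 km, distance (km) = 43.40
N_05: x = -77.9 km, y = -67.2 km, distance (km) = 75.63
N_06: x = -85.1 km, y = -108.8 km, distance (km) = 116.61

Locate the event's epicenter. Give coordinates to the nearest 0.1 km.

Circle about each station: x² + y² = 43.40²; (x + 77.9)² + (y + 67.2)² = 75.63²; (x + 85.1)² + (y + 108.8)² = 116.61².
Subtracting the N_04 equation from the N_05 and N_06 equations removes the quadratic terms:
-155.8 x − 134.4 y = 6747.91
-170.2 x − 217.6 y = 7365.12
Solving the 2×2 system: x ≈ -43.4, y ≈ 0.1 km.
Check against N_04 (with the unrounded x, y): √(x²+y²) = 43.39 ≈ 43.40 km. ✓

-43.4 km east, 0.1 km north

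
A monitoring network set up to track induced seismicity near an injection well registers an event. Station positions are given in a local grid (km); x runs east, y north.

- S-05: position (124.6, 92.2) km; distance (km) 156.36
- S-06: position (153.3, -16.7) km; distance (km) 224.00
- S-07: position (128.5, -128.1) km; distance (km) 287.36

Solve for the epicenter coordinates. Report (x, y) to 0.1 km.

(-30.6, 111.2)

Circle about each station: (x − 124.6)² + (y − 92.2)² = 156.36²; (x − 153.3)² + (y + 16.7)² = 224.00²; (x − 128.5)² + (y + 128.1)² = 287.36².
Subtracting the S-05 equation from the S-06 and S-07 equations removes the quadratic terms:
57.4 x − 217.8 y = -25973.77
7.8 x − 440.6 y = -49231.46
Solving the 2×2 system: x ≈ -30.6, y ≈ 111.2 km.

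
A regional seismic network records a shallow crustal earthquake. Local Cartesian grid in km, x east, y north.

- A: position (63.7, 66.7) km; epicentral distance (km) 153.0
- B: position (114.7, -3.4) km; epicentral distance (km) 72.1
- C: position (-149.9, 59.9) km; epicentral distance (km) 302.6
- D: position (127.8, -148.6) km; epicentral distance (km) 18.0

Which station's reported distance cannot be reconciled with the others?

D

Solve using three stations at a time. Using A, B, C (subtract circle equations pairwise → linear system) gives (x, y) ≈ (120.9, -75.2).
Distances from that point to each station vs reported:
  A: calculated 153.0 vs reported 153.0 → residual 0.0 km
  B: calculated 72.1 vs reported 72.1 → residual 0.0 km
  C: calculated 302.6 vs reported 302.6 → residual 0.0 km
  D: calculated 73.7 vs reported 18.0 → residual 55.7 km
A, B, C are mutually consistent (residuals ≈ 0); D is off by 55.7 km.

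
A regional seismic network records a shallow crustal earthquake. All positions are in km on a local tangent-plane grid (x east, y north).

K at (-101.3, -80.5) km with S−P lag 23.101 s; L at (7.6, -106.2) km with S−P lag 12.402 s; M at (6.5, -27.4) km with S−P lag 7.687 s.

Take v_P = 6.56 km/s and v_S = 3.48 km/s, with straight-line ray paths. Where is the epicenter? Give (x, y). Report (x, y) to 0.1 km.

Distance from S−P lag: d = Δt · v_P v_S / (v_P − v_S) = Δt · (6.56·3.48)/(6.56−3.48) ≈ 7.4119·Δt.
So d_K = 171.22, d_L = 91.92, d_M = 56.98 km.
Circle about each station: (x + 101.3)² + (y + 80.5)² = 171.22²; (x − 7.6)² + (y + 106.2)² = 91.92²; (x − 6.5)² + (y + 27.4)² = 56.98².
Subtracting pairs of circle equations eliminates x²+y² and gives linear equations (the radical axes):
217.8 x − 51.4 y = 15461.26
215.6 x + 106.2 y = 10120.64
Solving the 2×2 system: x ≈ 63.2, y ≈ -33.0 km.
Check against K (with the unrounded x, y): √((x + 101.3)²+(y + 80.5)²) = 171.22 ≈ 171.22 km. ✓

(63.2, -33.0)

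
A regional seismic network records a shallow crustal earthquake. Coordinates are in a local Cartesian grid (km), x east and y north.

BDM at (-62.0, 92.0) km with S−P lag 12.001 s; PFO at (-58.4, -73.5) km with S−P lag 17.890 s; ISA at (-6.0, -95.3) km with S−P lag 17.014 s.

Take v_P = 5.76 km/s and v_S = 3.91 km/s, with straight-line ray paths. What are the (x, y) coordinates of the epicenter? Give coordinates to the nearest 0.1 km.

84.1 km east, 91.2 km north

Distance from S−P lag: d = Δt · v_P v_S / (v_P − v_S) = Δt · (5.76·3.91)/(5.76−3.91) ≈ 12.1738·Δt.
So d_BDM = 146.10, d_PFO = 217.79, d_ISA = 207.13 km.
Circle about each station: (x + 62.0)² + (y − 92.0)² = 146.10²; (x + 58.4)² + (y + 73.5)² = 217.79²; (x + 6.0)² + (y + 95.3)² = 207.13².
Subtracting pairs of circle equations eliminates x²+y² and gives linear equations (the radical axes):
7.2 x − 331.0 y = -29582.46
112.0 x − 374.6 y = -24747.54
Solving the 2×2 system: x ≈ 84.1, y ≈ 91.2 km.
Check against BDM (with the unrounded x, y): √((x + 62.0)²+(y − 92.0)²) = 146.08 ≈ 146.10 km. ✓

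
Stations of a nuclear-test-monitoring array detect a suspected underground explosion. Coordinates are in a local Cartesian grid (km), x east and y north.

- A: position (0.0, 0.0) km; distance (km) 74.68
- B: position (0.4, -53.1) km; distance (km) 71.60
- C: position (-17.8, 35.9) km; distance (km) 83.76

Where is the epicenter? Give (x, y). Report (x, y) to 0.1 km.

(-67.8, -31.3)

Circle about each station: x² + y² = 74.68²; (x − 0.4)² + (y + 53.1)² = 71.60²; (x + 17.8)² + (y − 35.9)² = 83.76².
Subtracting the A equation from the B and C equations removes the quadratic terms:
0.8 x − 106.2 y = 3270.31
-35.6 x + 71.8 y = 167.01
Solving the 2×2 system: x ≈ -67.8, y ≈ -31.3 km.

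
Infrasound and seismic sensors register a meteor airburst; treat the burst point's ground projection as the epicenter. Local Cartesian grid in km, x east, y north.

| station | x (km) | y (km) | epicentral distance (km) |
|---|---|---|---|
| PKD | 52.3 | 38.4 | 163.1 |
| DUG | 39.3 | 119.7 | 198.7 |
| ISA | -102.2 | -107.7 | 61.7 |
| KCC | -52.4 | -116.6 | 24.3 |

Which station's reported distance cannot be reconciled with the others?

Solve using three stations at a time. Using PKD, ISA, KCC (subtract circle equations pairwise → linear system) gives (x, y) ≈ (-41.9, -94.7).
Distances from that point to each station vs reported:
  PKD: calculated 163.1 vs reported 163.1 → residual 0.0 km
  DUG: calculated 229.3 vs reported 198.7 → residual 30.6 km
  ISA: calculated 61.7 vs reported 61.7 → residual 0.0 km
  KCC: calculated 24.3 vs reported 24.3 → residual 0.0 km
PKD, ISA, KCC are mutually consistent (residuals ≈ 0); DUG is off by 30.6 km.

DUG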